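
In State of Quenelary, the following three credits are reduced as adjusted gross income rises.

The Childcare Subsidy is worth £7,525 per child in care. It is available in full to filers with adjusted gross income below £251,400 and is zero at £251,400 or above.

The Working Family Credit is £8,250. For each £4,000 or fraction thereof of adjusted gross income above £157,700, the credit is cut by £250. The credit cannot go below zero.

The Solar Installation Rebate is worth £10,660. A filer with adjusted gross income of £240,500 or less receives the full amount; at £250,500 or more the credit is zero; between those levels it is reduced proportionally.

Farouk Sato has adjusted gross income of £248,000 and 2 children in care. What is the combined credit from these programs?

Childcare Subsidy: base = 2 × £7,525 = £15,050. £248,000 is below the £251,400 cutoff, so the full £15,050 applies.
Working Family Credit: income exceeds £157,700 by £90,300, which is 23 full-or-partial £4,000 increments; reduction = 23 × £250 = £5,750, leaving £2,500.
Solar Installation Rebate: £248,000 is £7,500 into a £10,000 phase-out range, leaving 2,500/10,000 of the credit: £10,660 × 2,500/10,000 = £2,665.
Total: £15,050 + £2,500 + £2,665 = £20,215.

£20,215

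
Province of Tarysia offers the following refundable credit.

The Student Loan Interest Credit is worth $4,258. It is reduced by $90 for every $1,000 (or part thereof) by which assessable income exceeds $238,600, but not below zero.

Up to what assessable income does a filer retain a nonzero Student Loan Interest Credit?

$285,600

After 47 increments the reduction is 47 × $90 = $4,230, leaving $28; one more increment wipes it out. Increment 47 ends at excess 47 × $1,000 = $47,000, so the highest qualifying income is $238,600 + $47,000 = $285,600.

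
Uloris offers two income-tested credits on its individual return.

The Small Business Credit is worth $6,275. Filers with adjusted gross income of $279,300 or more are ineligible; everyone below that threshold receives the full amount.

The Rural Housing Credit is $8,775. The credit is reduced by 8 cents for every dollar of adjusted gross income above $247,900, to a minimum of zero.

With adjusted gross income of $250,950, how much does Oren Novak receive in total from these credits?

$14,806

Small Business Credit: $250,950 is below the $279,300 cutoff, so the full $6,275 applies.
Rural Housing Credit: 8% of the $3,050 excess over $247,900 is $244; credit = $8,775 − $244 = $8,531.
Total: $6,275 + $8,531 = $14,806.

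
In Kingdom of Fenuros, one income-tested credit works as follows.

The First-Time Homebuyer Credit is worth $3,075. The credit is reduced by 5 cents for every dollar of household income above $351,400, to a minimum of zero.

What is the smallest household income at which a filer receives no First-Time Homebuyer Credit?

$412,900

The credit falls by 5% of each dollar above $351,400, so it reaches zero when the excess is $3,075 / 5% = $61,500: income = $351,400 + $61,500 = $412,900.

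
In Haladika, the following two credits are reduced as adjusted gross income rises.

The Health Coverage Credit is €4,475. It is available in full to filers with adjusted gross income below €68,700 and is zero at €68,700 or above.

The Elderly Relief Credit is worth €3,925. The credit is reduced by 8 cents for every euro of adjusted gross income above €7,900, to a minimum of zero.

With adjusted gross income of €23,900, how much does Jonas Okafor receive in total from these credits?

Health Coverage Credit: €23,900 is below the €68,700 cutoff, so the full €4,475 applies.
Elderly Relief Credit: 8% of the €16,000 excess over €7,900 is €1,280; credit = €3,925 − €1,280 = €2,645.
Total: €4,475 + €2,645 = €7,120.

€7,120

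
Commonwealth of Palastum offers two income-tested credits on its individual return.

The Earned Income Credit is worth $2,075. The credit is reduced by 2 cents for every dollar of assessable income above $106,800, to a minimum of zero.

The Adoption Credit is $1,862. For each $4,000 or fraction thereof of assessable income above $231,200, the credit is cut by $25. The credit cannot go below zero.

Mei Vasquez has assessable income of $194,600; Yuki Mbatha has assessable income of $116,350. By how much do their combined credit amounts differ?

Mei ($194,600): Earned Income Credit: 2% of the $87,800 excess over $106,800 is $1,756; credit = $2,075 − $1,756 = $319. Adoption Credit: $194,600 is at or below the $231,200 threshold, so the full $1,862 applies. total $319 + $1,862 = $2,181
Yuki ($116,350): Earned Income Credit: 2% of the $9,550 excess over $106,800 is $191; credit = $2,075 − $191 = $1,884. Adoption Credit: $116,350 is at or below the $231,200 threshold, so the full $1,862 applies. total $1,884 + $1,862 = $3,746
Difference: |$2,181 − $3,746| = $1,565.

$1,565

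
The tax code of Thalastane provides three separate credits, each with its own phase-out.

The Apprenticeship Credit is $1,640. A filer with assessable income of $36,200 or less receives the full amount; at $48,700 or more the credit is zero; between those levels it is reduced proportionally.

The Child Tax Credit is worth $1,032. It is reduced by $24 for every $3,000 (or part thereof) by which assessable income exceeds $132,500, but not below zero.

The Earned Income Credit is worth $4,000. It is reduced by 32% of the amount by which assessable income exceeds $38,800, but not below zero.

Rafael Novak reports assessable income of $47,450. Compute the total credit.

Apprenticeship Credit: $47,450 is $11,250 into a $12,500 phase-out range, leaving 1,250/12,500 of the credit: $1,640 × 1,250/12,500 = $164.
Child Tax Credit: $47,450 is at or below the $132,500 threshold, so the full $1,032 applies.
Earned Income Credit: 32% of the $8,650 excess over $38,800 is $2,768; credit = $4,000 − $2,768 = $1,232.
Total: $164 + $1,032 + $1,232 = $2,428.

$2,428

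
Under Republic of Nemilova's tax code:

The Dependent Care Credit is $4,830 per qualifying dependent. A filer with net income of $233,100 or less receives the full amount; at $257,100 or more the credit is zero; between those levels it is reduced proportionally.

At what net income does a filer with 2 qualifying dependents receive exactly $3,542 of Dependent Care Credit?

$248,300

Full credit = 2 × $4,830 = $9,660.
$3,542 is 3,542/9,660 of the full $9,660, so 6,118/9,660 of the $24,000 range has been used: income = $233,100 + $24,000 × 6,118/9,660 = $248,300.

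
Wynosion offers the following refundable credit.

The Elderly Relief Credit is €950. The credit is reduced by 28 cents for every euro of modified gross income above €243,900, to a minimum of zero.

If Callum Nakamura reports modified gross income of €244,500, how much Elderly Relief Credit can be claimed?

€782

Elderly Relief Credit: 28% of the €600 excess over €243,900 is €168; credit = €950 − €168 = €782.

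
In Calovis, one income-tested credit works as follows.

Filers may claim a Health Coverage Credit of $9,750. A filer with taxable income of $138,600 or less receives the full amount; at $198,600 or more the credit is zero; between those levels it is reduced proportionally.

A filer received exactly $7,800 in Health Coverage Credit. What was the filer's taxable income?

$7,800 is 7,800/9,750 of the full $9,750, so 1,950/9,750 of the $60,000 range has been used: income = $138,600 + $60,000 × 1,950/9,750 = $150,600.

$150,600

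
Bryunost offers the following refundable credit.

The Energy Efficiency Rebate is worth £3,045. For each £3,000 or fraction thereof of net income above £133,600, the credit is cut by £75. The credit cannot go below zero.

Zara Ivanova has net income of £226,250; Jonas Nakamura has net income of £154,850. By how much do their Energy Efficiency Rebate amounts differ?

Zara (£226,250): Energy Efficiency Rebate: income exceeds £133,600 by £92,650, which is 31 full-or-partial £3,000 increments; reduction = 31 × £75 = £2,325, leaving £720.
Jonas (£154,850): Energy Efficiency Rebate: income exceeds £133,600 by £21,250, which is 8 full-or-partial £3,000 increments; reduction = 8 × £75 = £600, leaving £2,445.
Difference: |£720 − £2,445| = £1,725.

£1,725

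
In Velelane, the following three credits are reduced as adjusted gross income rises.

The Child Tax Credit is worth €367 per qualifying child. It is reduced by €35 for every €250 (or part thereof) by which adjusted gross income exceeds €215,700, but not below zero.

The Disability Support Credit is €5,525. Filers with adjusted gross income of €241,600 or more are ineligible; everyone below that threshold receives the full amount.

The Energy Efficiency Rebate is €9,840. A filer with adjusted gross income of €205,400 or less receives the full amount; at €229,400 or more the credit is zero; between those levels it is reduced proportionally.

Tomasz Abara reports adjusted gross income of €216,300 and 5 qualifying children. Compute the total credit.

€12,626

Child Tax Credit: base = 5 × €367 = €1,835. income exceeds €215,700 by €600, which is 3 full-or-partial €250 increments; reduction = 3 × €35 = €105, leaving €1,730.
Disability Support Credit: €216,300 is below the €241,600 cutoff, so the full €5,525 applies.
Energy Efficiency Rebate: €216,300 is €10,900 into a €24,000 phase-out range, leaving 13,100/24,000 of the credit: €9,840 × 13,100/24,000 = €5,371.
Total: €1,730 + €5,525 + €5,371 = €12,626.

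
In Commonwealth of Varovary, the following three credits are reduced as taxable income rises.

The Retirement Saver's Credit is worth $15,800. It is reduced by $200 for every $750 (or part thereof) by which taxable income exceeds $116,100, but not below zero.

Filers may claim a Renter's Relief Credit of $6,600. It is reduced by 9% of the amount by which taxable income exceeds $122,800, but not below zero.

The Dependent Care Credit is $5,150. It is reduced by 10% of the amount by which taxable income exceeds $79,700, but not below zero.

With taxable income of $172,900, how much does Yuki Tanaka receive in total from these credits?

Retirement Saver's Credit: income exceeds $116,100 by $56,800, which is 76 full-or-partial $750 increments; reduction = 76 × $200 = $15,200, leaving $600.
Renter's Relief Credit: 9% of the $50,100 excess over $122,800 is $4,509; credit = $6,600 − $4,509 = $2,091.
Dependent Care Credit: 10% of the $93,200 excess over $79,700 is $9,320 ≥ base, so the credit is $0.
Total: $600 + $2,091 + $0 = $2,691.

$2,691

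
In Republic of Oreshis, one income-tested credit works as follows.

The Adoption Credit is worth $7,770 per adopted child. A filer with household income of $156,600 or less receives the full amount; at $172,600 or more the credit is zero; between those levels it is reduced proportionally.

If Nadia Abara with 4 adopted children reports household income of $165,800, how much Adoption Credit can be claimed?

$13,209

Adoption Credit: base = 4 × $7,770 = $31,080. $165,800 is $9,200 into a $16,000 phase-out range, leaving 6,800/16,000 of the credit: $31,080 × 6,800/16,000 = $13,209.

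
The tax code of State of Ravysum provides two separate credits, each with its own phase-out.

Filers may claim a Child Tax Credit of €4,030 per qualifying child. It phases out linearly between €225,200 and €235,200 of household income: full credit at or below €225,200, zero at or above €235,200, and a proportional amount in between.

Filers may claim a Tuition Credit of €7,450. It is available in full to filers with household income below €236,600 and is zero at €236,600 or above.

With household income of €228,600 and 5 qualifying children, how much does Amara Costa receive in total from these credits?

Child Tax Credit: base = 5 × €4,030 = €20,150. €228,600 is €3,400 into a €10,000 phase-out range, leaving 6,600/10,000 of the credit: €20,150 × 6,600/10,000 = €13,299.
Tuition Credit: €228,600 is below the €236,600 cutoff, so the full €7,450 applies.
Total: €13,299 + €7,450 = €20,749.

€20,749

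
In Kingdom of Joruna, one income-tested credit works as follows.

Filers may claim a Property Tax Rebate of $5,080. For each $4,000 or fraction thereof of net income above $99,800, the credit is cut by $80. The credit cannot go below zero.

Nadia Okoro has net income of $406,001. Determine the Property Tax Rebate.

$0

Property Tax Rebate: income exceeds $99,800 by $306,201 → 77 increments × $80 = $6,160 ≥ base, so the credit is $0.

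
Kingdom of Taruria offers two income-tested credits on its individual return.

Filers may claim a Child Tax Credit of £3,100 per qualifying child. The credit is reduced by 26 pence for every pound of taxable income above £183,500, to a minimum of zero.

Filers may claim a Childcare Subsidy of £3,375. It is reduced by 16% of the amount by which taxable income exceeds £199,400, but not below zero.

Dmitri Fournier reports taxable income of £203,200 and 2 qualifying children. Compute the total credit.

£3,845

Child Tax Credit: base = 2 × £3,100 = £6,200. 26% of the £19,700 excess over £183,500 is £5,122; credit = £6,200 − £5,122 = £1,078.
Childcare Subsidy: 16% of the £3,800 excess over £199,400 is £608; credit = £3,375 − £608 = £2,767.
Total: £1,078 + £2,767 = £3,845.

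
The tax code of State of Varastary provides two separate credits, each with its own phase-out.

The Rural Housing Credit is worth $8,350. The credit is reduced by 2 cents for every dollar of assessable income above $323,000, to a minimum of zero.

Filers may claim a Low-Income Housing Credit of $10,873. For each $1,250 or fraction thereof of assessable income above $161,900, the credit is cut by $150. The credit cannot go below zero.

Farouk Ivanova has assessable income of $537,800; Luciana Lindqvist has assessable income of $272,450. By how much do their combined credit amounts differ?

$4,296

Farouk ($537,800): Rural Housing Credit: 2% of the $214,800 excess over $323,000 is $4,296; credit = $8,350 − $4,296 = $4,054. Low-Income Housing Credit: income exceeds $161,900 by $375,900 → 301 increments × $150 = $45,150 ≥ base, so the credit is $0. total $4,054 + $0 = $4,054
Luciana ($272,450): Rural Housing Credit: $272,450 is at or below the $323,000 threshold, so the full $8,350 applies. Low-Income Housing Credit: income exceeds $161,900 by $110,550 → 89 increments × $150 = $13,350 ≥ base, so the credit is $0. total $8,350 + $0 = $8,350
Difference: |$4,054 − $8,350| = $4,296.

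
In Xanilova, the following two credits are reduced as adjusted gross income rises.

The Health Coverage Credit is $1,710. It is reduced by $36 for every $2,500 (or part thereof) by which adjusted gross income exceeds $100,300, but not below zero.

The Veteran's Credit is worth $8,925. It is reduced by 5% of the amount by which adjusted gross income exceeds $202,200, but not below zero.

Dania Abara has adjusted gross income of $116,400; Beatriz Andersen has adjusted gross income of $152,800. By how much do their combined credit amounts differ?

Dania ($116,400): Health Coverage Credit: income exceeds $100,300 by $16,100, which is 7 full-or-partial $2,500 increments; reduction = 7 × $36 = $252, leaving $1,458. Veteran's Credit: $116,400 is at or below the $202,200 threshold, so the full $8,925 applies. total $1,458 + $8,925 = $10,383
Beatriz ($152,800): Health Coverage Credit: income exceeds $100,300 by $52,500, which is 21 full-or-partial $2,500 increments; reduction = 21 × $36 = $756, leaving $954. Veteran's Credit: $152,800 is at or below the $202,200 threshold, so the full $8,925 applies. total $954 + $8,925 = $9,879
Difference: |$10,383 − $9,879| = $504.

$504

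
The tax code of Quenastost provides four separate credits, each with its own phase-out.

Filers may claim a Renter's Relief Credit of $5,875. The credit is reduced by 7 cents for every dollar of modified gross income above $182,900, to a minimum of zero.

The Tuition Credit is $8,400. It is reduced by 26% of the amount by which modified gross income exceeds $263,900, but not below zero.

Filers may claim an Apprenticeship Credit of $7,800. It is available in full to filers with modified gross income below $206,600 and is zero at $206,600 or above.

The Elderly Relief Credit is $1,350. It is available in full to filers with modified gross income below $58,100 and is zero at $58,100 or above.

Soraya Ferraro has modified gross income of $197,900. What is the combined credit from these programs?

Renter's Relief Credit: 7% of the $15,000 excess over $182,900 is $1,050; credit = $5,875 − $1,050 = $4,825.
Tuition Credit: $197,900 is at or below the $263,900 threshold, so the full $8,400 applies.
Apprenticeship Credit: $197,900 is below the $206,600 cutoff, so the full $7,800 applies.
Elderly Relief Credit: $197,900 meets or exceeds the $58,100 cutoff, so the credit is $0.
Total: $4,825 + $8,400 + $7,800 + $0 = $21,025.

$21,025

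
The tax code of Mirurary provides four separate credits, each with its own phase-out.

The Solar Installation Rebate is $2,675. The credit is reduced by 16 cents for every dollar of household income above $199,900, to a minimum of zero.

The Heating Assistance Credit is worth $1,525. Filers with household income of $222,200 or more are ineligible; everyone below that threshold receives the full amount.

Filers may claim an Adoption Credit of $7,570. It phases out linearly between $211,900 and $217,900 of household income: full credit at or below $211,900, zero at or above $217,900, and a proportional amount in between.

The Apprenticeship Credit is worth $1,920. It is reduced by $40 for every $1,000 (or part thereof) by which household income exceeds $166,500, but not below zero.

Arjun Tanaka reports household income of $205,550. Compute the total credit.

Solar Installation Rebate: 16% of the $5,650 excess over $199,900 is $904; credit = $2,675 − $904 = $1,771.
Heating Assistance Credit: $205,550 is below the $222,200 cutoff, so the full $1,525 applies.
Adoption Credit: $205,550 is at or below the $211,900 threshold, so the full $7,570 applies.
Apprenticeship Credit: income exceeds $166,500 by $39,050, which is 40 full-or-partial $1,000 increments; reduction = 40 × $40 = $1,600, leaving $320.
Total: $1,771 + $1,525 + $7,570 + $320 = $11,186.

$11,186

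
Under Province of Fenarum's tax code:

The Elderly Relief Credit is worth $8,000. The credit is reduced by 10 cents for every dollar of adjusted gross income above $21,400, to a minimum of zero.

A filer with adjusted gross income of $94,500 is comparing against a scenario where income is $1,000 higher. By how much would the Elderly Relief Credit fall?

At $94,500 — 10% of the $73,100 excess over $21,400 is $7,310; credit = $8,000 − $7,310 = $690.
At $95,500 — 10% of the $74,100 excess over $21,400 is $7,410; credit = $8,000 − $7,410 = $590.
Lost: $690 − $590 = $100.

$100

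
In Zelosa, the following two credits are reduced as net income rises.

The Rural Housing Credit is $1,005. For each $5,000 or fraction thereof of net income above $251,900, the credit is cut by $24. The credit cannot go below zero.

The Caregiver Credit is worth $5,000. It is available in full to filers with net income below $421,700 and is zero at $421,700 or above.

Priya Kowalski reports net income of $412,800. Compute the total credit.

Rural Housing Credit: income exceeds $251,900 by $160,900, which is 33 full-or-partial $5,000 increments; reduction = 33 × $24 = $792, leaving $213.
Caregiver Credit: $412,800 is below the $421,700 cutoff, so the full $5,000 applies.
Total: $213 + $5,000 = $5,213.

$5,213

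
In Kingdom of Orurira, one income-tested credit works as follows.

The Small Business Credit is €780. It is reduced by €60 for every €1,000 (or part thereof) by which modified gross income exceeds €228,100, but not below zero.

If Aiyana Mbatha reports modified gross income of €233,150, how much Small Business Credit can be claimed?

€420

Small Business Credit: income exceeds €228,100 by €5,050, which is 6 full-or-partial €1,000 increments; reduction = 6 × €60 = €360, leaving €420.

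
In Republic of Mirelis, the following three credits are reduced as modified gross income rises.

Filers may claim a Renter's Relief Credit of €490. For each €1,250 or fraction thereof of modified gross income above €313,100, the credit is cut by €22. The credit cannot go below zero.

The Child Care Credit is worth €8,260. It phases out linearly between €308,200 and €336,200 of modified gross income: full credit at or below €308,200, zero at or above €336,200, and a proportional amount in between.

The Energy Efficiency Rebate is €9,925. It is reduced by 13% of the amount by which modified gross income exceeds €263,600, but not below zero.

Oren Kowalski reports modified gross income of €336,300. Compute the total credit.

€546

Renter's Relief Credit: income exceeds €313,100 by €23,200, which is 19 full-or-partial €1,250 increments; reduction = 19 × €22 = €418, leaving €72.
Child Care Credit: €336,300 is at or above €336,200, so the credit is €0.
Energy Efficiency Rebate: 13% of the €72,700 excess over €263,600 is €9,451; credit = €9,925 − €9,451 = €474.
Total: €72 + €0 + €474 = €546.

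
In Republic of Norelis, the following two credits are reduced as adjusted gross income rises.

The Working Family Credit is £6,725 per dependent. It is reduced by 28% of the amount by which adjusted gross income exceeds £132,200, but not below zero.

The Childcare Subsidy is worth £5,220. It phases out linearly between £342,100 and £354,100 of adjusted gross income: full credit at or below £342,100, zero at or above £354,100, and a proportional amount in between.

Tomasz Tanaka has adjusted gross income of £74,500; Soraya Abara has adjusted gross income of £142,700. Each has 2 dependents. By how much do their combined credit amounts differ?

£2,940

Tomasz (£74,500): Working Family Credit: base = 2 × £6,725 = £13,450. £74,500 is at or below the £132,200 threshold, so the full £13,450 applies. Childcare Subsidy: £74,500 is at or below the £342,100 threshold, so the full £5,220 applies. total £13,450 + £5,220 = £18,670
Soraya (£142,700): Working Family Credit: base = 2 × £6,725 = £13,450. 28% of the £10,500 excess over £132,200 is £2,940; credit = £13,450 − £2,940 = £10,510. Childcare Subsidy: £142,700 is at or below the £342,100 threshold, so the full £5,220 applies. total £10,510 + £5,220 = £15,730
Difference: |£18,670 − £15,730| = £2,940.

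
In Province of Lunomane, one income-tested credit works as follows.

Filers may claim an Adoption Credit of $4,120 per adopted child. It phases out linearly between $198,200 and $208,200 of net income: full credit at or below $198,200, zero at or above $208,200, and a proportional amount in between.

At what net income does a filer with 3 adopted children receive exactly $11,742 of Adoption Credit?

$198,700

Full credit = 3 × $4,120 = $12,360.
$11,742 is 11,742/12,360 of the full $12,360, so 618/12,360 of the $10,000 range has been used: income = $198,200 + $10,000 × 618/12,360 = $198,700.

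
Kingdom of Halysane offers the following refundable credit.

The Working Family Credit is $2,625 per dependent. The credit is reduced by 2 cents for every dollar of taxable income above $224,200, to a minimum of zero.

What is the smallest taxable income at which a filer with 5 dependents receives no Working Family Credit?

$880,450

Full credit = 5 × $2,625 = $13,125.
The credit falls by 2% of each dollar above $224,200, so it reaches zero when the excess is $13,125 / 2% = $656,250: income = $224,200 + $656,250 = $880,450.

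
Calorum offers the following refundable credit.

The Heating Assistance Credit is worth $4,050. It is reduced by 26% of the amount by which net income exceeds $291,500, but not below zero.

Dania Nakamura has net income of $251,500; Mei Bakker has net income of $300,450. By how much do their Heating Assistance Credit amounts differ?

Dania ($251,500): Heating Assistance Credit: $251,500 is at or below the $291,500 threshold, so the full $4,050 applies.
Mei ($300,450): Heating Assistance Credit: 26% of the $8,950 excess over $291,500 is $2,327; credit = $4,050 − $2,327 = $1,723.
Difference: |$4,050 − $1,723| = $2,327.

$2,327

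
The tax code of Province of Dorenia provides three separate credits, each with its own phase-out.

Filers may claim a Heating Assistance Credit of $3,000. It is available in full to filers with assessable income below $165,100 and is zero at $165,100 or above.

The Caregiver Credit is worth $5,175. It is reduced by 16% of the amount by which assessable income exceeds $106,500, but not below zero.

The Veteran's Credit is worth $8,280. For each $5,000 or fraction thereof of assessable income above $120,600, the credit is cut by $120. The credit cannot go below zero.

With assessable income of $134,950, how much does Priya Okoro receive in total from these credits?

$11,543

Heating Assistance Credit: $134,950 is below the $165,100 cutoff, so the full $3,000 applies.
Caregiver Credit: 16% of the $28,450 excess over $106,500 is $4,552; credit = $5,175 − $4,552 = $623.
Veteran's Credit: income exceeds $120,600 by $14,350, which is 3 full-or-partial $5,000 increments; reduction = 3 × $120 = $360, leaving $7,920.
Total: $3,000 + $623 + $7,920 = $11,543.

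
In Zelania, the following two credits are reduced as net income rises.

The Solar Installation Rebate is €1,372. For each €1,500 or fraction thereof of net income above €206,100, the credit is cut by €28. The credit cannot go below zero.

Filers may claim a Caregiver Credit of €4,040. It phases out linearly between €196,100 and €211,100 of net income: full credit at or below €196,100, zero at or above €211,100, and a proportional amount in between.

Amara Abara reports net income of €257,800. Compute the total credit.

Solar Installation Rebate: income exceeds €206,100 by €51,700, which is 35 full-or-partial €1,500 increments; reduction = 35 × €28 = €980, leaving €392.
Caregiver Credit: €257,800 is at or above €211,100, so the credit is €0.
Total: €392 + €0 = €392.

€392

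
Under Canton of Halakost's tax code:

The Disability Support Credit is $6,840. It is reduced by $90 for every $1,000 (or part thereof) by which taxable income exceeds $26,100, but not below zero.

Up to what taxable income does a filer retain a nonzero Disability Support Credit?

$101,100

After 75 increments the reduction is 75 × $90 = $6,750, leaving $90; one more increment wipes it out. Increment 75 ends at excess 75 × $1,000 = $75,000, so the highest qualifying income is $26,100 + $75,000 = $101,100.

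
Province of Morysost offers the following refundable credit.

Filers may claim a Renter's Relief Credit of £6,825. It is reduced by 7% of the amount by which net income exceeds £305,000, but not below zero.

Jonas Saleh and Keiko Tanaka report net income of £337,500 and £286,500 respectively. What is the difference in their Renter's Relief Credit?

£2,275

Jonas (£337,500): Renter's Relief Credit: 7% of the £32,500 excess over £305,000 is £2,275; credit = £6,825 − £2,275 = £4,550.
Keiko (£286,500): Renter's Relief Credit: £286,500 is at or below the £305,000 threshold, so the full £6,825 applies.
Difference: |£4,550 − £6,825| = £2,275.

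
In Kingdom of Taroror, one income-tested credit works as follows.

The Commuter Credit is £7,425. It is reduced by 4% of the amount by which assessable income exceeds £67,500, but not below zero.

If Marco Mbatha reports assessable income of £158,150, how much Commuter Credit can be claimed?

Commuter Credit: 4% of the £90,650 excess over £67,500 is £3,626; credit = £7,425 − £3,626 = £3,799.

£3,799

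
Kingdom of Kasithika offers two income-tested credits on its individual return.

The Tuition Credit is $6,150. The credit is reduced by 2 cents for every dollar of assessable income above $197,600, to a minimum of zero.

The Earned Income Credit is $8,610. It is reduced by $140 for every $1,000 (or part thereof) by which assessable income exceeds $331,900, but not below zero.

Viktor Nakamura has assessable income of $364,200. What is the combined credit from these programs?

Tuition Credit: 2% of the $166,600 excess over $197,600 is $3,332; credit = $6,150 − $3,332 = $2,818.
Earned Income Credit: income exceeds $331,900 by $32,300, which is 33 full-or-partial $1,000 increments; reduction = 33 × $140 = $4,620, leaving $3,990.
Total: $2,818 + $3,990 = $6,808.

$6,808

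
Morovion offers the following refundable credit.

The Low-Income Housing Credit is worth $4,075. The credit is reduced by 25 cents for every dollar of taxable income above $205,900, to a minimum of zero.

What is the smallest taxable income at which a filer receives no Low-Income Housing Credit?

The credit falls by 25% of each dollar above $205,900, so it reaches zero when the excess is $4,075 / 25% = $16,300: income = $205,900 + $16,300 = $222,200.

$222,200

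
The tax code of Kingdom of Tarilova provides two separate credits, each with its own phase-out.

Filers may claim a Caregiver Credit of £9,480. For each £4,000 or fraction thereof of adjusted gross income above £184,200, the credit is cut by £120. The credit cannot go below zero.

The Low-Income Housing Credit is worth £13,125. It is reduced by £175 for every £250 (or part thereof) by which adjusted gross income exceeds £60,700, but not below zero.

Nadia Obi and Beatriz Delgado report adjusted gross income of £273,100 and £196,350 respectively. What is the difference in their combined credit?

£2,280

Nadia (£273,100): Caregiver Credit: income exceeds £184,200 by £88,900, which is 23 full-or-partial £4,000 increments; reduction = 23 × £120 = £2,760, leaving £6,720. Low-Income Housing Credit: income exceeds £60,700 by £212,400 → 850 increments × £175 = £148,750 ≥ base, so the credit is £0. total £6,720 + £0 = £6,720
Beatriz (£196,350): Caregiver Credit: income exceeds £184,200 by £12,150, which is 4 full-or-partial £4,000 increments; reduction = 4 × £120 = £480, leaving £9,000. Low-Income Housing Credit: income exceeds £60,700 by £135,650 → 543 increments × £175 = £95,025 ≥ base, so the credit is £0. total £9,000 + £0 = £9,000
Difference: |£6,720 − £9,000| = £2,280.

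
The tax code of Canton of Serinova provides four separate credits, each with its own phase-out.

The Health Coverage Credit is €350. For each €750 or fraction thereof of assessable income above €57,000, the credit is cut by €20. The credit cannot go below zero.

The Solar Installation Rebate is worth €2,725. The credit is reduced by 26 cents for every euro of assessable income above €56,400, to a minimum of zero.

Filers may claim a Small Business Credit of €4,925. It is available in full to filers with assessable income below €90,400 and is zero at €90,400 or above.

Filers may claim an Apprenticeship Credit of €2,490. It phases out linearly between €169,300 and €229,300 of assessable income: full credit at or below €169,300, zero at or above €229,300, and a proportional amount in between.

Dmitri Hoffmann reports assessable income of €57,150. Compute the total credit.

Health Coverage Credit: income exceeds €57,000 by €150, which is 1 full-or-partial €750 increment; reduction = 1 × €20 = €20, leaving €330.
Solar Installation Rebate: 26% of the €750 excess over €56,400 is €195; credit = €2,725 − €195 = €2,530.
Small Business Credit: €57,150 is below the €90,400 cutoff, so the full €4,925 applies.
Apprenticeship Credit: €57,150 is at or below the €169,300 threshold, so the full €2,490 applies.
Total: €330 + €2,530 + €4,925 + €2,490 = €10,275.

€10,275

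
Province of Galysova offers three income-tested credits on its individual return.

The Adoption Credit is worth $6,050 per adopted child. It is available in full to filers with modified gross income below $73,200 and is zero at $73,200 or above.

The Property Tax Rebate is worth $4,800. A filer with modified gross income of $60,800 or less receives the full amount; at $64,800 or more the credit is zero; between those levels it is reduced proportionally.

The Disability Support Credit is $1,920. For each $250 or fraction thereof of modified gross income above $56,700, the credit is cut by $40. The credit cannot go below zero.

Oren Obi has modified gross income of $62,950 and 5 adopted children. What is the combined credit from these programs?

$33,390

Adoption Credit: base = 5 × $6,050 = $30,250. $62,950 is below the $73,200 cutoff, so the full $30,250 applies.
Property Tax Rebate: $62,950 is $2,150 into a $4,000 phase-out range, leaving 1,850/4,000 of the credit: $4,800 × 1,850/4,000 = $2,220.
Disability Support Credit: income exceeds $56,700 by $6,250, which is 25 full-or-partial $250 increments; reduction = 25 × $40 = $1,000, leaving $920.
Total: $30,250 + $2,220 + $920 = $33,390.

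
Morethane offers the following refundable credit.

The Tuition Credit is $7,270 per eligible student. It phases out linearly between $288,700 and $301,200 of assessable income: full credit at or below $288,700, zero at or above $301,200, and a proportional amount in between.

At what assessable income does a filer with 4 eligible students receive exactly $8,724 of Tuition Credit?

$297,450

Full credit = 4 × $7,270 = $29,080.
$8,724 is 8,724/29,080 of the full $29,080, so 20,356/29,080 of the $12,500 range has been used: income = $288,700 + $12,500 × 20,356/29,080 = $297,450.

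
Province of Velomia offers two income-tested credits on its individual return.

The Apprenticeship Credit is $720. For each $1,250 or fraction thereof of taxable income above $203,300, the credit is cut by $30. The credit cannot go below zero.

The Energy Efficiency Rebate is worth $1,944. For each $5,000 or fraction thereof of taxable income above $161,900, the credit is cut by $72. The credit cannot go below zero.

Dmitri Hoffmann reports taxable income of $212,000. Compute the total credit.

$1,662

Apprenticeship Credit: income exceeds $203,300 by $8,700, which is 7 full-or-partial $1,250 increments; reduction = 7 × $30 = $210, leaving $510.
Energy Efficiency Rebate: income exceeds $161,900 by $50,100, which is 11 full-or-partial $5,000 increments; reduction = 11 × $72 = $792, leaving $1,152.
Total: $510 + $1,152 = $1,662.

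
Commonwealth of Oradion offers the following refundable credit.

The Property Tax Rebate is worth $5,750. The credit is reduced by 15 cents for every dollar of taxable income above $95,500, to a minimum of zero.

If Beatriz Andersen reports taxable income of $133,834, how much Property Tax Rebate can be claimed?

Property Tax Rebate: 15% of the $38,334 excess over $95,500 is $5,750.10 ≥ base, so the credit is $0.

$0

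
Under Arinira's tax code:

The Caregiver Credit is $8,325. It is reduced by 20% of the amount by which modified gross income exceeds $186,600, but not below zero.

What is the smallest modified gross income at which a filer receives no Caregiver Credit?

$228,225

The credit falls by 20% of each dollar above $186,600, so it reaches zero when the excess is $8,325 / 20% = $41,625: income = $186,600 + $41,625 = $228,225.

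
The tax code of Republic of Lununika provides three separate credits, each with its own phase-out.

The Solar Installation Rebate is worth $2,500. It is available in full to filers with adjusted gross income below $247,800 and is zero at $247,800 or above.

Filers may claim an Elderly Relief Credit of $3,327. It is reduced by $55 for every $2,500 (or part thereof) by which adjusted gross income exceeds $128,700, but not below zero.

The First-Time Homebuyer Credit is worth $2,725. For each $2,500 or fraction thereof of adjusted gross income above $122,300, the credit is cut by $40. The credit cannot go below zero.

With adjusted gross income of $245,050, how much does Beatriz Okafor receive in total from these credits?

$3,967

Solar Installation Rebate: $245,050 is below the $247,800 cutoff, so the full $2,500 applies.
Elderly Relief Credit: income exceeds $128,700 by $116,350, which is 47 full-or-partial $2,500 increments; reduction = 47 × $55 = $2,585, leaving $742.
First-Time Homebuyer Credit: income exceeds $122,300 by $122,750, which is 50 full-or-partial $2,500 increments; reduction = 50 × $40 = $2,000, leaving $725.
Total: $2,500 + $742 + $725 = $3,967.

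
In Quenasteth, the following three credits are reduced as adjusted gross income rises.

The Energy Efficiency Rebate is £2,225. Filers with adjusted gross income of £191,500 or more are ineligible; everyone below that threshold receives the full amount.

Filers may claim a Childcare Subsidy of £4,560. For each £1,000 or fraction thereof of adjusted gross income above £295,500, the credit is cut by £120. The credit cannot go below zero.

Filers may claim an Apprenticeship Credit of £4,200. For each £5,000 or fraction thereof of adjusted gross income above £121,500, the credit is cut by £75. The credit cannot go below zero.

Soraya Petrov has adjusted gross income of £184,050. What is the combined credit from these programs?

Energy Efficiency Rebate: £184,050 is below the £191,500 cutoff, so the full £2,225 applies.
Childcare Subsidy: £184,050 is at or below the £295,500 threshold, so the full £4,560 applies.
Apprenticeship Credit: income exceeds £121,500 by £62,550, which is 13 full-or-partial £5,000 increments; reduction = 13 × £75 = £975, leaving £3,225.
Total: £2,225 + £4,560 + £3,225 = £10,010.

£10,010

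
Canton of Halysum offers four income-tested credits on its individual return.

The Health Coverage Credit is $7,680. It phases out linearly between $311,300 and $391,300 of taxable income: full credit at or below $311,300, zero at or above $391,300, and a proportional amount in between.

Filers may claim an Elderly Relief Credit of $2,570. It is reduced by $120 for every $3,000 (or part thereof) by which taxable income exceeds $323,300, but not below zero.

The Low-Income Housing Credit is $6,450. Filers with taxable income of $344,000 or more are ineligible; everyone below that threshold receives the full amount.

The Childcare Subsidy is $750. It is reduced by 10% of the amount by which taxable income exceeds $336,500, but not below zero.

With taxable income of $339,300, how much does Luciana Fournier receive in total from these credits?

$13,762

Health Coverage Credit: $339,300 is $28,000 into a $80,000 phase-out range, leaving 52,000/80,000 of the credit: $7,680 × 52,000/80,000 = $4,992.
Elderly Relief Credit: income exceeds $323,300 by $16,000, which is 6 full-or-partial $3,000 increments; reduction = 6 × $120 = $720, leaving $1,850.
Low-Income Housing Credit: $339,300 is below the $344,000 cutoff, so the full $6,450 applies.
Childcare Subsidy: 10% of the $2,800 excess over $336,500 is $280; credit = $750 − $280 = $470.
Total: $4,992 + $1,850 + $6,450 + $470 = $13,762.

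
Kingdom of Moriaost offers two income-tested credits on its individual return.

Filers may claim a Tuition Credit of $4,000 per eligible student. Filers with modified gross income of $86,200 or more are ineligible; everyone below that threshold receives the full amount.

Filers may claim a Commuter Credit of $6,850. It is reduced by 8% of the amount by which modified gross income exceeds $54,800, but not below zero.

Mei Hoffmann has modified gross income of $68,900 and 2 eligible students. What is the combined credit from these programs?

$13,722

Tuition Credit: base = 2 × $4,000 = $8,000. $68,900 is below the $86,200 cutoff, so the full $8,000 applies.
Commuter Credit: 8% of the $14,100 excess over $54,800 is $1,128; credit = $6,850 − $1,128 = $5,722.
Total: $8,000 + $5,722 = $13,722.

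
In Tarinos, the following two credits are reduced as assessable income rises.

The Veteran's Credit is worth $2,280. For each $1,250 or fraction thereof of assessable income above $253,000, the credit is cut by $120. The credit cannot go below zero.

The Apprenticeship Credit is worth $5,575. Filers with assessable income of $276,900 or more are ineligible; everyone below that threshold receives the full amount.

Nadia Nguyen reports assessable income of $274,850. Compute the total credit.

$5,695

Veteran's Credit: income exceeds $253,000 by $21,850, which is 18 full-or-partial $1,250 increments; reduction = 18 × $120 = $2,160, leaving $120.
Apprenticeship Credit: $274,850 is below the $276,900 cutoff, so the full $5,575 applies.
Total: $120 + $5,575 = $5,695.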